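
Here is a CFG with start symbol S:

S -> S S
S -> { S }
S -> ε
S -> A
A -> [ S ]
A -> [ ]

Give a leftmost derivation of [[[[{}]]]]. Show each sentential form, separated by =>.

S => A   [S -> A]
A => [S]   [A -> [ S ]]
[S] => [SS]   [S -> S S]
[SS] => [AS]   [S -> A]
[AS] => [[S]S]   [A -> [ S ]]
[[S]S] => [[A]S]   [S -> A]
[[A]S] => [[[S]]S]   [A -> [ S ]]
[[[S]]S] => [[[A]]S]   [S -> A]
[[[A]]S] => [[[[S]]]S]   [A -> [ S ]]
[[[[S]]]S] => [[[[{S}]]]S]   [S -> { S }]
[[[[{S}]]]S] => [[[[{}]]]S]   [S -> ε]
[[[[{}]]]S] => [[[[{}]]]]   [S -> ε]

S => A => [S] => [SS] => [AS] => [[S]S] => [[A]S] => [[[S]]S] => [[[A]]S] => [[[[S]]]S] => [[[[{S}]]]S] => [[[[{}]]]S] => [[[[{}]]]]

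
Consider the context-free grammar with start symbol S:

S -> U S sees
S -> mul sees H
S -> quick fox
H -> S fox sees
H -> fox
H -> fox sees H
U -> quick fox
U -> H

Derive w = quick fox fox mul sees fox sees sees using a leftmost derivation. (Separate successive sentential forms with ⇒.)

S ⇒ U S sees ⇒ quick fox S sees ⇒ quick fox U S sees sees ⇒ quick fox H S sees sees ⇒ quick fox fox S sees sees ⇒ quick fox fox mul sees H sees sees ⇒ quick fox fox mul sees fox sees sees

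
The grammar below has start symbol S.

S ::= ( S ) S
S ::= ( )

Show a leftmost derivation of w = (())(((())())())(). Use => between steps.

S=>(S)S=>(())S=>(())(S)S=>(())((S)S)S=>(())(((S)S)S)S=>(())(((())S)S)S=>(())(((())())S)S=>(())(((())())())S=>(())(((())())())()

S => (S)S   [S ::= ( S ) S]
(S)S => (())S   [S ::= ( )]
(())S => (())(S)S   [S ::= ( S ) S]
(())(S)S => (())((S)S)S   [S ::= ( S ) S]
(())((S)S)S => (())(((S)S)S)S   [S ::= ( S ) S]
(())(((S)S)S)S => (())(((())S)S)S   [S ::= ( )]
(())(((())S)S)S => (())(((())())S)S   [S ::= ( )]
(())(((())())S)S => (())(((())())())S   [S ::= ( )]
(())(((())())())S => (())(((())())())()   [S ::= ( )]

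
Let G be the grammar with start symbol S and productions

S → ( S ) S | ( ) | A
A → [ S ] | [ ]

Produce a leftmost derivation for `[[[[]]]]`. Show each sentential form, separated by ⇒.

S ⇒ A   [S → A]
A ⇒ [S]   [A → [ S ]]
[S] ⇒ [A]   [S → A]
[A] ⇒ [[S]]   [A → [ S ]]
[[S]] ⇒ [[A]]   [S → A]
[[A]] ⇒ [[[S]]]   [A → [ S ]]
[[[S]]] ⇒ [[[A]]]   [S → A]
[[[A]]] ⇒ [[[[]]]]   [A → [ ]]

S ⇒ A ⇒ [S] ⇒ [A] ⇒ [[S]] ⇒ [[A]] ⇒ [[[S]]] ⇒ [[[A]]] ⇒ [[[[]]]]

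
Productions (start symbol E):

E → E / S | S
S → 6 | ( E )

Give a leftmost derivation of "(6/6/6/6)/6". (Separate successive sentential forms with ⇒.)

E ⇒ E/S   [E → E / S]
E/S ⇒ S/S   [E → S]
S/S ⇒ (E)/S   [S → ( E )]
(E)/S ⇒ (E/S)/S   [E → E / S]
(E/S)/S ⇒ (E/S/S)/S   [E → E / S]
(E/S/S)/S ⇒ (E/S/S/S)/S   [E → E / S]
(E/S/S/S)/S ⇒ (S/S/S/S)/S   [E → S]
(S/S/S/S)/S ⇒ (6/S/S/S)/S   [S → 6]
(6/S/S/S)/S ⇒ (6/6/S/S)/S   [S → 6]
(6/6/S/S)/S ⇒ (6/6/6/S)/S   [S → 6]
(6/6/6/S)/S ⇒ (6/6/6/6)/S   [S → 6]
(6/6/6/6)/S ⇒ (6/6/6/6)/6   [S → 6]

E ⇒ E/S ⇒ S/S ⇒ (E)/S ⇒ (E/S)/S ⇒ (E/S/S)/S ⇒ (E/S/S/S)/S ⇒ (S/S/S/S)/S ⇒ (6/S/S/S)/S ⇒ (6/6/S/S)/S ⇒ (6/6/6/S)/S ⇒ (6/6/6/6)/S ⇒ (6/6/6/6)/6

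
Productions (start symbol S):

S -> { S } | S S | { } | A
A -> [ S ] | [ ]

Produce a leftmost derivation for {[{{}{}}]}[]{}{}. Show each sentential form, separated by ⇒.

S ⇒ SS ⇒ SSS ⇒ SSSS ⇒ {S}SSS ⇒ {A}SSS ⇒ {[S]}SSS ⇒ {[{S}]}SSS ⇒ {[{SS}]}SSS ⇒ {[{{}S}]}SSS ⇒ {[{{}{}}]}SSS ⇒ {[{{}{}}]}ASS ⇒ {[{{}{}}]}[]SS ⇒ {[{{}{}}]}[]{}S ⇒ {[{{}{}}]}[]{}{}

S ⇒ SS   [S -> S S]
SS ⇒ SSS   [S -> S S]
SSS ⇒ SSSS   [S -> S S]
SSSS ⇒ {S}SSS   [S -> { S }]
{S}SSS ⇒ {A}SSS   [S -> A]
{A}SSS ⇒ {[S]}SSS   [A -> [ S ]]
{[S]}SSS ⇒ {[{S}]}SSS   [S -> { S }]
{[{S}]}SSS ⇒ {[{SS}]}SSS   [S -> S S]
{[{SS}]}SSS ⇒ {[{{}S}]}SSS   [S -> { }]
{[{{}S}]}SSS ⇒ {[{{}{}}]}SSS   [S -> { }]
{[{{}{}}]}SSS ⇒ {[{{}{}}]}ASS   [S -> A]
{[{{}{}}]}ASS ⇒ {[{{}{}}]}[]SS   [A -> [ ]]
{[{{}{}}]}[]SS ⇒ {[{{}{}}]}[]{}S   [S -> { }]
{[{{}{}}]}[]{}S ⇒ {[{{}{}}]}[]{}{}   [S -> { }]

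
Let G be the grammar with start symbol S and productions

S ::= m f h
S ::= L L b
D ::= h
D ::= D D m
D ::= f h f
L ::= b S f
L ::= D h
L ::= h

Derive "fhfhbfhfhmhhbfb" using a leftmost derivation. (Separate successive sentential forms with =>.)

S => LLb => DhLb => fhfhLb => fhfhbSfb => fhfhbLLbfb => fhfhbDhLbfb => fhfhbDDmhLbfb => fhfhbfhfDmhLbfb => fhfhbfhfhmhLbfb => fhfhbfhfhmhhbfb

S => LLb   [S ::= L L b]
LLb => DhLb   [L ::= D h]
DhLb => fhfhLb   [D ::= f h f]
fhfhLb => fhfhbSfb   [L ::= b S f]
fhfhbSfb => fhfhbLLbfb   [S ::= L L b]
fhfhbLLbfb => fhfhbDhLbfb   [L ::= D h]
fhfhbDhLbfb => fhfhbDDmhLbfb   [D ::= D D m]
fhfhbDDmhLbfb => fhfhbfhfDmhLbfb   [D ::= f h f]
fhfhbfhfDmhLbfb => fhfhbfhfhmhLbfb   [D ::= h]
fhfhbfhfhmhLbfb => fhfhbfhfhmhhbfb   [L ::= h]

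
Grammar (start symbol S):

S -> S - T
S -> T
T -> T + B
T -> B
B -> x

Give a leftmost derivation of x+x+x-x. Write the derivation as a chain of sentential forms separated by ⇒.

S ⇒ S-T   [S -> S - T]
S-T ⇒ T-T   [S -> T]
T-T ⇒ T+B-T   [T -> T + B]
T+B-T ⇒ T+B+B-T   [T -> T + B]
T+B+B-T ⇒ B+B+B-T   [T -> B]
B+B+B-T ⇒ x+B+B-T   [B -> x]
x+B+B-T ⇒ x+x+B-T   [B -> x]
x+x+B-T ⇒ x+x+x-T   [B -> x]
x+x+x-T ⇒ x+x+x-B   [T -> B]
x+x+x-B ⇒ x+x+x-x   [B -> x]

S ⇒ S-T ⇒ T-T ⇒ T+B-T ⇒ T+B+B-T ⇒ B+B+B-T ⇒ x+B+B-T ⇒ x+x+B-T ⇒ x+x+x-T ⇒ x+x+x-B ⇒ x+x+x-x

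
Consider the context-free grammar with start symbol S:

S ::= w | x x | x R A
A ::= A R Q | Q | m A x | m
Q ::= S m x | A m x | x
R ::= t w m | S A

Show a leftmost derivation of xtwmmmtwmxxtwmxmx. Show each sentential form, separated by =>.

S => xRA => xtwmA => xtwmQ => xtwmAmx => xtwmARQmx => xtwmmAxRQmx => xtwmmARQxRQmx => xtwmmmRQxRQmx => xtwmmmtwmQxRQmx => xtwmmmtwmxxRQmx => xtwmmmtwmxxtwmQmx => xtwmmmtwmxxtwmxmx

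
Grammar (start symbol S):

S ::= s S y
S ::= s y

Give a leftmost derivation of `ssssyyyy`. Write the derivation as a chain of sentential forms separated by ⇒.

S ⇒ sSy ⇒ ssSyy ⇒ sssSyyy ⇒ ssssyyyy

S ⇒ sSy   [S ::= s S y]
sSy ⇒ ssSyy   [S ::= s S y]
ssSyy ⇒ sssSyyy   [S ::= s S y]
sssSyyy ⇒ ssssyyyy   [S ::= s y]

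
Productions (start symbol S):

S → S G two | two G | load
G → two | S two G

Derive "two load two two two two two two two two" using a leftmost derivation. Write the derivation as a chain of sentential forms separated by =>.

S => two G => two S two G => two S G two two G => two S G two G two two G => two S G two G two G two two G => two load G two G two G two two G => two load two two G two G two two G => two load two two two two G two two G => two load two two two two two two two G => two load two two two two two two two two

S => two G   [S → two G]
two G => two S two G   [G → S two G]
two S two G => two S G two two G   [S → S G two]
two S G two two G => two S G two G two two G   [S → S G two]
two S G two G two two G => two S G two G two G two two G   [S → S G two]
two S G two G two G two two G => two load G two G two G two two G   [S → load]
two load G two G two G two two G => two load two two G two G two two G   [G → two]
two load two two G two G two two G => two load two two two two G two two G   [G → two]
two load two two two two G two two G => two load two two two two two two two G   [G → two]
two load two two two two two two two G => two load two two two two two two two two   [G → two]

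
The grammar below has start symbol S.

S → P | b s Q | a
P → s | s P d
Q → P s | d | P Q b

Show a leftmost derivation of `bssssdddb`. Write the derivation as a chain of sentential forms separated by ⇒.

S⇒bsQ⇒bsPQb⇒bssPdQb⇒bsssPddQb⇒bssssddQb⇒bssssdddb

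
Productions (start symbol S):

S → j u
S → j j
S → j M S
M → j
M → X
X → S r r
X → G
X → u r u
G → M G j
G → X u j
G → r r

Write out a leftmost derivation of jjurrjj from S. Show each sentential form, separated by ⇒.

S ⇒ jMS   [S → j M S]
jMS ⇒ jXS   [M → X]
jXS ⇒ jSrrS   [X → S r r]
jSrrS ⇒ jjurrS   [S → j u]
jjurrS ⇒ jjurrjj   [S → j j]

S⇒jMS⇒jXS⇒jSrrS⇒jjurrS⇒jjurrjj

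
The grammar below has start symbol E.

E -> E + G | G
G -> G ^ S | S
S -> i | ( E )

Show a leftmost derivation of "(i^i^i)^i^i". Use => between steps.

E => G   [E -> G]
G => G^S   [G -> G ^ S]
G^S => G^S^S   [G -> G ^ S]
G^S^S => S^S^S   [G -> S]
S^S^S => (E)^S^S   [S -> ( E )]
(E)^S^S => (G)^S^S   [E -> G]
(G)^S^S => (G^S)^S^S   [G -> G ^ S]
(G^S)^S^S => (G^S^S)^S^S   [G -> G ^ S]
(G^S^S)^S^S => (S^S^S)^S^S   [G -> S]
(S^S^S)^S^S => (i^S^S)^S^S   [S -> i]
(i^S^S)^S^S => (i^i^S)^S^S   [S -> i]
(i^i^S)^S^S => (i^i^i)^S^S   [S -> i]
(i^i^i)^S^S => (i^i^i)^i^S   [S -> i]
(i^i^i)^i^S => (i^i^i)^i^i   [S -> i]

E => G => G^S => G^S^S => S^S^S => (E)^S^S => (G)^S^S => (G^S)^S^S => (G^S^S)^S^S => (S^S^S)^S^S => (i^S^S)^S^S => (i^i^S)^S^S => (i^i^i)^S^S => (i^i^i)^i^S => (i^i^i)^i^i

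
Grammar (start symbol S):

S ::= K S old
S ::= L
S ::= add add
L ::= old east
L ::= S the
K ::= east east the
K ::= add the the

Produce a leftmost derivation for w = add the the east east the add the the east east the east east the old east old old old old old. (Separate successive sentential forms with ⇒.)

S ⇒ K S old   [S ::= K S old]
K S old ⇒ add the the S old   [K ::= add the the]
add the the S old ⇒ add the the K S old old   [S ::= K S old]
add the the K S old old ⇒ add the the east east the S old old   [K ::= east east the]
add the the east east the S old old ⇒ add the the east east the K S old old old   [S ::= K S old]
add the the east east the K S old old old ⇒ add the the east east the add the the S old old old   [K ::= add the the]
add the the east east the add the the S old old old ⇒ add the the east east the add the the K S old old old old   [S ::= K S old]
add the the east east the add the the K S old old old old ⇒ add the the east east the add the the east east the S old old old old   [K ::= east east the]
add the the east east the add the the east east the S old old old old ⇒ add the the east east the add the the east east the K S old old old old old   [S ::= K S old]
add the the east east the add the the east east the K S old old old old old ⇒ add the the east east the add the the east east the east east the S old old old old old   [K ::= east east the]
add the the east east the add the the east east the east east the S old old old old old ⇒ add the the east east the add the the east east the east east the L old old old old old   [S ::= L]
add the the east east the add the the east east the east east the L old old old old old ⇒ add the the east east the add the the east east the east east the old east old old old old old   [L ::= old east]

S ⇒ K S old ⇒ add the the S old ⇒ add the the K S old old ⇒ add the the east east the S old old ⇒ add the the east east the K S old old old ⇒ add the the east east the add the the S old old old ⇒ add the the east east the add the the K S old old old old ⇒ add the the east east the add the the east east the S old old old old ⇒ add the the east east the add the the east east the K S old old old old old ⇒ add the the east east the add the the east east the east east the S old old old old old ⇒ add the the east east the add the the east east the east east the L old old old old old ⇒ add the the east east the add the the east east the east east the old east old old old old old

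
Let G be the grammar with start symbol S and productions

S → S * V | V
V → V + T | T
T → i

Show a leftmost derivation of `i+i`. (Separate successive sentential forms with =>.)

S => V => V+T => T+T => i+T => i+i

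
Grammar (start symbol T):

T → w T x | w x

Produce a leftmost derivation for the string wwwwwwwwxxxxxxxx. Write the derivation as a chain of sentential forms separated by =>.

T => wTx   [T → w T x]
wTx => wwTxx   [T → w T x]
wwTxx => wwwTxxx   [T → w T x]
wwwTxxx => wwwwTxxxx   [T → w T x]
wwwwTxxxx => wwwwwTxxxxx   [T → w T x]
wwwwwTxxxxx => wwwwwwTxxxxxx   [T → w T x]
wwwwwwTxxxxxx => wwwwwwwTxxxxxxx   [T → w T x]
wwwwwwwTxxxxxxx => wwwwwwwwxxxxxxxx   [T → w x]

T => wTx => wwTxx => wwwTxxx => wwwwTxxxx => wwwwwTxxxxx => wwwwwwTxxxxxx => wwwwwwwTxxxxxxx => wwwwwwwwxxxxxxxx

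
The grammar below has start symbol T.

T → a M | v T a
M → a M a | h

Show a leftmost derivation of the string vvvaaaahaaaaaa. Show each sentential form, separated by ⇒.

T ⇒ vTa ⇒ vvTaa ⇒ vvvTaaa ⇒ vvvaMaaa ⇒ vvvaaMaaaa ⇒ vvvaaaMaaaaa ⇒ vvvaaaaMaaaaaa ⇒ vvvaaaahaaaaaa

T ⇒ vTa   [T → v T a]
vTa ⇒ vvTaa   [T → v T a]
vvTaa ⇒ vvvTaaa   [T → v T a]
vvvTaaa ⇒ vvvaMaaa   [T → a M]
vvvaMaaa ⇒ vvvaaMaaaa   [M → a M a]
vvvaaMaaaa ⇒ vvvaaaMaaaaa   [M → a M a]
vvvaaaMaaaaa ⇒ vvvaaaaMaaaaaa   [M → a M a]
vvvaaaaMaaaaaa ⇒ vvvaaaahaaaaaa   [M → h]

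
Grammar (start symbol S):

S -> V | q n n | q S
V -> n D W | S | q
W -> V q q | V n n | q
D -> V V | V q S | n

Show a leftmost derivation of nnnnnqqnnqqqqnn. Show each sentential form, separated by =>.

S => V   [S -> V]
V => nDW   [V -> n D W]
nDW => nnW   [D -> n]
nnW => nnVnn   [W -> V n n]
nnVnn => nnnDWnn   [V -> n D W]
nnnDWnn => nnnVVWnn   [D -> V V]
nnnVVWnn => nnnnDWVWnn   [V -> n D W]
nnnnDWVWnn => nnnnnWVWnn   [D -> n]
nnnnnWVWnn => nnnnnVqqVWnn   [W -> V q q]
nnnnnVqqVWnn => nnnnnSqqVWnn   [V -> S]
nnnnnSqqVWnn => nnnnnqSqqVWnn   [S -> q S]
nnnnnqSqqVWnn => nnnnnqqnnqqVWnn   [S -> q n n]
nnnnnqqnnqqVWnn => nnnnnqqnnqqqWnn   [V -> q]
nnnnnqqnnqqqWnn => nnnnnqqnnqqqqnn   [W -> q]

S=>V=>nDW=>nnW=>nnVnn=>nnnDWnn=>nnnVVWnn=>nnnnDWVWnn=>nnnnnWVWnn=>nnnnnVqqVWnn=>nnnnnSqqVWnn=>nnnnnqSqqVWnn=>nnnnnqqnnqqVWnn=>nnnnnqqnnqqqWnn=>nnnnnqqnnqqqqnn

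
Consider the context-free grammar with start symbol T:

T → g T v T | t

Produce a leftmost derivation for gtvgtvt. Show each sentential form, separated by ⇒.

T ⇒ gTvT ⇒ gtvT ⇒ gtvgTvT ⇒ gtvgtvT ⇒ gtvgtvt

T ⇒ gTvT   [T → g T v T]
gTvT ⇒ gtvT   [T → t]
gtvT ⇒ gtvgTvT   [T → g T v T]
gtvgTvT ⇒ gtvgtvT   [T → t]
gtvgtvT ⇒ gtvgtvt   [T → t]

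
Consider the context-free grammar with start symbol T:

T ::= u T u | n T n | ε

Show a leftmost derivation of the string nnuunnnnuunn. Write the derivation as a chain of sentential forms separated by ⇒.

T ⇒ nTn   [T ::= n T n]
nTn ⇒ nnTnn   [T ::= n T n]
nnTnn ⇒ nnuTunn   [T ::= u T u]
nnuTunn ⇒ nnuuTuunn   [T ::= u T u]
nnuuTuunn ⇒ nnuunTnuunn   [T ::= n T n]
nnuunTnuunn ⇒ nnuunnTnnuunn   [T ::= n T n]
nnuunnTnnuunn ⇒ nnuunnnnuunn   [T ::= ε]

T ⇒ nTn ⇒ nnTnn ⇒ nnuTunn ⇒ nnuuTuunn ⇒ nnuunTnuunn ⇒ nnuunnTnnuunn ⇒ nnuunnnnuunn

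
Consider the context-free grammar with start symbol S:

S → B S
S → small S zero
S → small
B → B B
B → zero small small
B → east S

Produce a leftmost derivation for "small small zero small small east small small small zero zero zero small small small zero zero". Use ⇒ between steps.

S ⇒ small S zero ⇒ small small S zero zero ⇒ small small B S zero zero ⇒ small small B B S zero zero ⇒ small small zero small small B S zero zero ⇒ small small zero small small B B S zero zero ⇒ small small zero small small east S B S zero zero ⇒ small small zero small small east small S zero B S zero zero ⇒ small small zero small small east small small S zero zero B S zero zero ⇒ small small zero small small east small small small zero zero B S zero zero ⇒ small small zero small small east small small small zero zero zero small small S zero zero ⇒ small small zero small small east small small small zero zero zero small small small zero zero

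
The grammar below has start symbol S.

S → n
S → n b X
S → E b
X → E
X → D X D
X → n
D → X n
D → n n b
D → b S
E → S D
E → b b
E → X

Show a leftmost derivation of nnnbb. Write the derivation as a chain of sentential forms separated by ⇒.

S ⇒ Eb ⇒ SDb ⇒ nDb ⇒ nnnbb

S ⇒ Eb   [S → E b]
Eb ⇒ SDb   [E → S D]
SDb ⇒ nDb   [S → n]
nDb ⇒ nnnbb   [D → n n b]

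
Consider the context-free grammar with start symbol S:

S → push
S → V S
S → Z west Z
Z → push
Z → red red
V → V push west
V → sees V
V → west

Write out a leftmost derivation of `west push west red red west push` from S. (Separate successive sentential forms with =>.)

S => V S => V push west S => west push west S => west push west Z west Z => west push west red red west Z => west push west red red west push

S => V S   [S → V S]
V S => V push west S   [V → V push west]
V push west S => west push west S   [V → west]
west push west S => west push west Z west Z   [S → Z west Z]
west push west Z west Z => west push west red red west Z   [Z → red red]
west push west red red west Z => west push west red red west push   [Z → push]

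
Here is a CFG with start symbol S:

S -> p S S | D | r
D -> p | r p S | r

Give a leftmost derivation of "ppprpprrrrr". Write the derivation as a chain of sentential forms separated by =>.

S => pSS   [S -> p S S]
pSS => ppSSS   [S -> p S S]
ppSSS => pppSSSS   [S -> p S S]
pppSSSS => pppDSSS   [S -> D]
pppDSSS => ppprSSS   [D -> r]
ppprSSS => ppprpSSSS   [S -> p S S]
ppprpSSSS => ppprppSSSSS   [S -> p S S]
ppprppSSSSS => ppprpprSSSS   [S -> r]
ppprpprSSSS => ppprpprrSSS   [S -> r]
ppprpprrSSS => ppprpprrrSS   [S -> r]
ppprpprrrSS => ppprpprrrrS   [S -> r]
ppprpprrrrS => ppprpprrrrr   [S -> r]

S=>pSS=>ppSSS=>pppSSSS=>pppDSSS=>ppprSSS=>ppprpSSSS=>ppprppSSSSS=>ppprpprSSSS=>ppprpprrSSS=>ppprpprrrSS=>ppprpprrrrS=>ppprpprrrrr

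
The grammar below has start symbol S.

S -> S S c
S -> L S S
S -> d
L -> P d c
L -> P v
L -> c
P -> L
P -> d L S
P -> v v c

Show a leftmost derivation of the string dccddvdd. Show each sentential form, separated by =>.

S => LSS   [S -> L S S]
LSS => PvSS   [L -> P v]
PvSS => dLSvSS   [P -> d L S]
dLSvSS => dcSvSS   [L -> c]
dcSvSS => dcLSSvSS   [S -> L S S]
dcLSSvSS => dccSSvSS   [L -> c]
dccSSvSS => dccdSvSS   [S -> d]
dccdSvSS => dccddvSS   [S -> d]
dccddvSS => dccddvdS   [S -> d]
dccddvdS => dccddvdd   [S -> d]

S=>LSS=>PvSS=>dLSvSS=>dcSvSS=>dcLSSvSS=>dccSSvSS=>dccdSvSS=>dccddvSS=>dccddvdS=>dccddvdd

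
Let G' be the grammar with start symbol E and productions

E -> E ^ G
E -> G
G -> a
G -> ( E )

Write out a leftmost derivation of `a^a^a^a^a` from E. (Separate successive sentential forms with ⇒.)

E ⇒ E^G ⇒ E^G^G ⇒ E^G^G^G ⇒ E^G^G^G^G ⇒ G^G^G^G^G ⇒ a^G^G^G^G ⇒ a^a^G^G^G ⇒ a^a^a^G^G ⇒ a^a^a^a^G ⇒ a^a^a^a^a

E ⇒ E^G   [E -> E ^ G]
E^G ⇒ E^G^G   [E -> E ^ G]
E^G^G ⇒ E^G^G^G   [E -> E ^ G]
E^G^G^G ⇒ E^G^G^G^G   [E -> E ^ G]
E^G^G^G^G ⇒ G^G^G^G^G   [E -> G]
G^G^G^G^G ⇒ a^G^G^G^G   [G -> a]
a^G^G^G^G ⇒ a^a^G^G^G   [G -> a]
a^a^G^G^G ⇒ a^a^a^G^G   [G -> a]
a^a^a^G^G ⇒ a^a^a^a^G   [G -> a]
a^a^a^a^G ⇒ a^a^a^a^a   [G -> a]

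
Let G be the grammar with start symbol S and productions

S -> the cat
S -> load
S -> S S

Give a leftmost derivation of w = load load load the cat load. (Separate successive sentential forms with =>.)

S => S S   [S -> S S]
S S => S S S   [S -> S S]
S S S => S S S S   [S -> S S]
S S S S => load S S S   [S -> load]
load S S S => load load S S   [S -> load]
load load S S => load load S S S   [S -> S S]
load load S S S => load load load S S   [S -> load]
load load load S S => load load load the cat S   [S -> the cat]
load load load the cat S => load load load the cat load   [S -> load]

S => S S => S S S => S S S S => load S S S => load load S S => load load S S S => load load load S S => load load load the cat S => load load load the cat load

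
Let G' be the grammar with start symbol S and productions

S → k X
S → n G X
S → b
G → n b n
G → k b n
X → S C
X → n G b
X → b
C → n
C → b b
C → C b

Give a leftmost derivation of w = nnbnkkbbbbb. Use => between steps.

S => nGX => nnbnX => nnbnSC => nnbnkXC => nnbnkSCC => nnbnkkXCC => nnbnkkbCC => nnbnkkbbbC => nnbnkkbbbbb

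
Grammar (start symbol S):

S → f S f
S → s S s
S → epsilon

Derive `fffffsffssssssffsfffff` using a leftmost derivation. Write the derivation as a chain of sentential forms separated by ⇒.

S⇒fSf⇒ffSff⇒fffSfff⇒ffffSffff⇒fffffSfffff⇒fffffsSsfffff⇒fffffsfSfsfffff⇒fffffsffSffsfffff⇒fffffsffsSsffsfffff⇒fffffsffssSssffsfffff⇒fffffsffsssSsssffsfffff⇒fffffsffssssssffsfffff

S ⇒ fSf   [S → f S f]
fSf ⇒ ffSff   [S → f S f]
ffSff ⇒ fffSfff   [S → f S f]
fffSfff ⇒ ffffSffff   [S → f S f]
ffffSffff ⇒ fffffSfffff   [S → f S f]
fffffSfffff ⇒ fffffsSsfffff   [S → s S s]
fffffsSsfffff ⇒ fffffsfSfsfffff   [S → f S f]
fffffsfSfsfffff ⇒ fffffsffSffsfffff   [S → f S f]
fffffsffSffsfffff ⇒ fffffsffsSsffsfffff   [S → s S s]
fffffsffsSsffsfffff ⇒ fffffsffssSssffsfffff   [S → s S s]
fffffsffssSssffsfffff ⇒ fffffsffsssSsssffsfffff   [S → s S s]
fffffsffsssSsssffsfffff ⇒ fffffsffssssssffsfffff   [S → epsilon]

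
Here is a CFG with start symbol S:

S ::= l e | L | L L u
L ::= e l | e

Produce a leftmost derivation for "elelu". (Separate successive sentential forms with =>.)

S => LLu => elLu => elelu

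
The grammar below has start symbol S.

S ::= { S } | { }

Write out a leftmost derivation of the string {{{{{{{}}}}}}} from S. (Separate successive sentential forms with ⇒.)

S ⇒ {S} ⇒ {{S}} ⇒ {{{S}}} ⇒ {{{{S}}}} ⇒ {{{{{S}}}}} ⇒ {{{{{{S}}}}}} ⇒ {{{{{{{}}}}}}}

S ⇒ {S}   [S ::= { S }]
{S} ⇒ {{S}}   [S ::= { S }]
{{S}} ⇒ {{{S}}}   [S ::= { S }]
{{{S}}} ⇒ {{{{S}}}}   [S ::= { S }]
{{{{S}}}} ⇒ {{{{{S}}}}}   [S ::= { S }]
{{{{{S}}}}} ⇒ {{{{{{S}}}}}}   [S ::= { S }]
{{{{{{S}}}}}} ⇒ {{{{{{{}}}}}}}   [S ::= { }]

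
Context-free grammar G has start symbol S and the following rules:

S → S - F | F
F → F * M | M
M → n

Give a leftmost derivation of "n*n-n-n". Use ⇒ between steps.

S ⇒ S-F ⇒ S-F-F ⇒ F-F-F ⇒ F*M-F-F ⇒ M*M-F-F ⇒ n*M-F-F ⇒ n*n-F-F ⇒ n*n-M-F ⇒ n*n-n-F ⇒ n*n-n-M ⇒ n*n-n-n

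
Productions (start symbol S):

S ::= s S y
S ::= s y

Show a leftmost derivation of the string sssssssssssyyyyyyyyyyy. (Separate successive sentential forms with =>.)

S => sSy => ssSyy => sssSyyy => ssssSyyyy => sssssSyyyyy => ssssssSyyyyyy => sssssssSyyyyyyy => ssssssssSyyyyyyyy => sssssssssSyyyyyyyyy => ssssssssssSyyyyyyyyyy => sssssssssssyyyyyyyyyyy

S => sSy   [S ::= s S y]
sSy => ssSyy   [S ::= s S y]
ssSyy => sssSyyy   [S ::= s S y]
sssSyyy => ssssSyyyy   [S ::= s S y]
ssssSyyyy => sssssSyyyyy   [S ::= s S y]
sssssSyyyyy => ssssssSyyyyyy   [S ::= s S y]
ssssssSyyyyyy => sssssssSyyyyyyy   [S ::= s S y]
sssssssSyyyyyyy => ssssssssSyyyyyyyy   [S ::= s S y]
ssssssssSyyyyyyyy => sssssssssSyyyyyyyyy   [S ::= s S y]
sssssssssSyyyyyyyyy => ssssssssssSyyyyyyyyyy   [S ::= s S y]
ssssssssssSyyyyyyyyyy => sssssssssssyyyyyyyyyyy   [S ::= s y]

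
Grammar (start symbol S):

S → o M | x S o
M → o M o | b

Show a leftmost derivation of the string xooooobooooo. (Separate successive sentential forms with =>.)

S => xSo   [S → x S o]
xSo => xoMo   [S → o M]
xoMo => xooMoo   [M → o M o]
xooMoo => xoooMooo   [M → o M o]
xoooMooo => xooooMoooo   [M → o M o]
xooooMoooo => xoooooMooooo   [M → o M o]
xoooooMooooo => xooooobooooo   [M → b]

S => xSo => xoMo => xooMoo => xoooMooo => xooooMoooo => xoooooMooooo => xooooobooooo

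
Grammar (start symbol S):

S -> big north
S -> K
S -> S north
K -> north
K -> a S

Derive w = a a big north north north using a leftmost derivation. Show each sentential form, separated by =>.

S => K   [S -> K]
K => a S   [K -> a S]
a S => a K   [S -> K]
a K => a a S   [K -> a S]
a a S => a a S north   [S -> S north]
a a S north => a a S north north   [S -> S north]
a a S north north => a a big north north north   [S -> big north]

S => K => a S => a K => a a S => a a S north => a a S north north => a a big north north north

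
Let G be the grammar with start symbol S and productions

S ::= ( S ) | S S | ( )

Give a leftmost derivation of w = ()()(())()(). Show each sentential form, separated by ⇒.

S⇒SS⇒SSS⇒()SS⇒()SSS⇒()SSSS⇒()()SSS⇒()()(S)SS⇒()()(())SS⇒()()(())()S⇒()()(())()()

S ⇒ SS   [S ::= S S]
SS ⇒ SSS   [S ::= S S]
SSS ⇒ ()SS   [S ::= ( )]
()SS ⇒ ()SSS   [S ::= S S]
()SSS ⇒ ()SSSS   [S ::= S S]
()SSSS ⇒ ()()SSS   [S ::= ( )]
()()SSS ⇒ ()()(S)SS   [S ::= ( S )]
()()(S)SS ⇒ ()()(())SS   [S ::= ( )]
()()(())SS ⇒ ()()(())()S   [S ::= ( )]
()()(())()S ⇒ ()()(())()()   [S ::= ( )]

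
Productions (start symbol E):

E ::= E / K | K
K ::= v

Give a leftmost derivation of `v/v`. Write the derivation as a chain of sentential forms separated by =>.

E=>E/K=>K/K=>v/K=>v/v

E => E/K   [E ::= E / K]
E/K => K/K   [E ::= K]
K/K => v/K   [K ::= v]
v/K => v/v   [K ::= v]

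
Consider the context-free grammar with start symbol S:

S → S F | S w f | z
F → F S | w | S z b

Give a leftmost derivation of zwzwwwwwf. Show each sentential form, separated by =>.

S => Swf   [S → S w f]
Swf => SFwf   [S → S F]
SFwf => zFwf   [S → z]
zFwf => zFSwf   [F → F S]
zFSwf => zwSwf   [F → w]
zwSwf => zwSFwf   [S → S F]
zwSFwf => zwSFFwf   [S → S F]
zwSFFwf => zwSFFFwf   [S → S F]
zwSFFFwf => zwSFFFFwf   [S → S F]
zwSFFFFwf => zwzFFFFwf   [S → z]
zwzFFFFwf => zwzwFFFwf   [F → w]
zwzwFFFwf => zwzwwFFwf   [F → w]
zwzwwFFwf => zwzwwwFwf   [F → w]
zwzwwwFwf => zwzwwwwwf   [F → w]

S => Swf => SFwf => zFwf => zFSwf => zwSwf => zwSFwf => zwSFFwf => zwSFFFwf => zwSFFFFwf => zwzFFFFwf => zwzwFFFwf => zwzwwFFwf => zwzwwwFwf => zwzwwwwwf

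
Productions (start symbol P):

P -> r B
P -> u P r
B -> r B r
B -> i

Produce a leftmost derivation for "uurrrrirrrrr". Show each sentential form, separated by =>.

P => uPr => uuPrr => uurBrr => uurrBrrr => uurrrBrrrr => uurrrrBrrrrr => uurrrrirrrrr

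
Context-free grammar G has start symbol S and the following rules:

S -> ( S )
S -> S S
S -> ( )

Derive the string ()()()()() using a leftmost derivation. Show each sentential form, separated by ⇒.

S ⇒ SS   [S -> S S]
SS ⇒ SSS   [S -> S S]
SSS ⇒ SSSS   [S -> S S]
SSSS ⇒ SSSSS   [S -> S S]
SSSSS ⇒ ()SSSS   [S -> ( )]
()SSSS ⇒ ()()SSS   [S -> ( )]
()()SSS ⇒ ()()()SS   [S -> ( )]
()()()SS ⇒ ()()()()S   [S -> ( )]
()()()()S ⇒ ()()()()()   [S -> ( )]

S ⇒ SS ⇒ SSS ⇒ SSSS ⇒ SSSSS ⇒ ()SSSS ⇒ ()()SSS ⇒ ()()()SS ⇒ ()()()()S ⇒ ()()()()()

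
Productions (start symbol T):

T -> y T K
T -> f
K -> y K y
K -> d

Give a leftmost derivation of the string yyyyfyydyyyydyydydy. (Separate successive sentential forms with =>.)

T => yTK   [T -> y T K]
yTK => yyTKK   [T -> y T K]
yyTKK => yyyTKKK   [T -> y T K]
yyyTKKK => yyyyTKKKK   [T -> y T K]
yyyyTKKKK => yyyyfKKKK   [T -> f]
yyyyfKKKK => yyyyfyKyKKK   [K -> y K y]
yyyyfyKyKKK => yyyyfyyKyyKKK   [K -> y K y]
yyyyfyyKyyKKK => yyyyfyydyyKKK   [K -> d]
yyyyfyydyyKKK => yyyyfyydyyyKyKK   [K -> y K y]
yyyyfyydyyyKyKK => yyyyfyydyyyyKyyKK   [K -> y K y]
yyyyfyydyyyyKyyKK => yyyyfyydyyyydyyKK   [K -> d]
yyyyfyydyyyydyyKK => yyyyfyydyyyydyydK   [K -> d]
yyyyfyydyyyydyydK => yyyyfyydyyyydyydyKy   [K -> y K y]
yyyyfyydyyyydyydyKy => yyyyfyydyyyydyydydy   [K -> d]

T=>yTK=>yyTKK=>yyyTKKK=>yyyyTKKKK=>yyyyfKKKK=>yyyyfyKyKKK=>yyyyfyyKyyKKK=>yyyyfyydyyKKK=>yyyyfyydyyyKyKK=>yyyyfyydyyyyKyyKK=>yyyyfyydyyyydyyKK=>yyyyfyydyyyydyydK=>yyyyfyydyyyydyydyKy=>yyyyfyydyyyydyydydy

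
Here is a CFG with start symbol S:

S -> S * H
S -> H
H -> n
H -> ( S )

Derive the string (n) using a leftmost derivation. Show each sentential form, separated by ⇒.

S ⇒ H   [S -> H]
H ⇒ (S)   [H -> ( S )]
(S) ⇒ (H)   [S -> H]
(H) ⇒ (n)   [H -> n]

S ⇒ H ⇒ (S) ⇒ (H) ⇒ (n)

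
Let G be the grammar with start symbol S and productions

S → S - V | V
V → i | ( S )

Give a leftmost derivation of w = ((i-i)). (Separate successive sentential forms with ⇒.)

S ⇒ V   [S → V]
V ⇒ (S)   [V → ( S )]
(S) ⇒ (V)   [S → V]
(V) ⇒ ((S))   [V → ( S )]
((S)) ⇒ ((S-V))   [S → S - V]
((S-V)) ⇒ ((V-V))   [S → V]
((V-V)) ⇒ ((i-V))   [V → i]
((i-V)) ⇒ ((i-i))   [V → i]

S ⇒ V ⇒ (S) ⇒ (V) ⇒ ((S)) ⇒ ((S-V)) ⇒ ((V-V)) ⇒ ((i-V)) ⇒ ((i-i))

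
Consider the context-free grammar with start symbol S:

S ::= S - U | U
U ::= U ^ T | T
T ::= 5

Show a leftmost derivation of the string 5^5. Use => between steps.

S => U => U^T => T^T => 5^T => 5^5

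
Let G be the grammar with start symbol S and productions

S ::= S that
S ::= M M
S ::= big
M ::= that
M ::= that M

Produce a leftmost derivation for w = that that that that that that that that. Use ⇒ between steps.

S ⇒ S that ⇒ M M that ⇒ that M M that ⇒ that that M M that ⇒ that that that M M that ⇒ that that that that M that ⇒ that that that that that M that ⇒ that that that that that that M that ⇒ that that that that that that that that

S ⇒ S that   [S ::= S that]
S that ⇒ M M that   [S ::= M M]
M M that ⇒ that M M that   [M ::= that M]
that M M that ⇒ that that M M that   [M ::= that M]
that that M M that ⇒ that that that M M that   [M ::= that M]
that that that M M that ⇒ that that that that M that   [M ::= that]
that that that that M that ⇒ that that that that that M that   [M ::= that M]
that that that that that M that ⇒ that that that that that that M that   [M ::= that M]
that that that that that that M that ⇒ that that that that that that that that   [M ::= that]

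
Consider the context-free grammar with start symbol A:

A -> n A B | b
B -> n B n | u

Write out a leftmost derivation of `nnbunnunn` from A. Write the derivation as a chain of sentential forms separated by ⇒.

A ⇒ nAB   [A -> n A B]
nAB ⇒ nnABB   [A -> n A B]
nnABB ⇒ nnbBB   [A -> b]
nnbBB ⇒ nnbuB   [B -> u]
nnbuB ⇒ nnbunBn   [B -> n B n]
nnbunBn ⇒ nnbunnBnn   [B -> n B n]
nnbunnBnn ⇒ nnbunnunn   [B -> u]

A ⇒ nAB ⇒ nnABB ⇒ nnbBB ⇒ nnbuB ⇒ nnbunBn ⇒ nnbunnBnn ⇒ nnbunnunn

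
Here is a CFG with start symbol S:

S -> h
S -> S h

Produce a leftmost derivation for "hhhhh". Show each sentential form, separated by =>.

S => Sh => Shh => Shhh => Shhhh => hhhhh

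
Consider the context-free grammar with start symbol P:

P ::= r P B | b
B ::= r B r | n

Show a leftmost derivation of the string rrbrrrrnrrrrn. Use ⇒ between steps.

P ⇒ rPB ⇒ rrPBB ⇒ rrbBB ⇒ rrbrBrB ⇒ rrbrrBrrB ⇒ rrbrrrBrrrB ⇒ rrbrrrrBrrrrB ⇒ rrbrrrrnrrrrB ⇒ rrbrrrrnrrrrn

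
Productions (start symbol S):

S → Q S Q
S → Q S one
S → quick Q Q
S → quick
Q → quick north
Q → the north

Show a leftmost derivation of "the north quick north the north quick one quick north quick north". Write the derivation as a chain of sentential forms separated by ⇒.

S ⇒ Q S Q ⇒ the north S Q ⇒ the north Q S Q Q ⇒ the north quick north S Q Q ⇒ the north quick north Q S one Q Q ⇒ the north quick north the north S one Q Q ⇒ the north quick north the north quick one Q Q ⇒ the north quick north the north quick one quick north Q ⇒ the north quick north the north quick one quick north quick north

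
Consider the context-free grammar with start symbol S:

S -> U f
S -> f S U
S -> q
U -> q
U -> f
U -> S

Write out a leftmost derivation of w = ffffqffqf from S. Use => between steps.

S => fSU   [S -> f S U]
fSU => ffSUU   [S -> f S U]
ffSUU => fffSUUU   [S -> f S U]
fffSUUU => ffffSUUUU   [S -> f S U]
ffffSUUUU => ffffqUUUU   [S -> q]
ffffqUUUU => ffffqfUUU   [U -> f]
ffffqfUUU => ffffqffUU   [U -> f]
ffffqffUU => ffffqffqU   [U -> q]
ffffqffqU => ffffqffqf   [U -> f]

S => fSU => ffSUU => fffSUUU => ffffSUUUU => ffffqUUUU => ffffqfUUU => ffffqffUU => ffffqffqU => ffffqffqf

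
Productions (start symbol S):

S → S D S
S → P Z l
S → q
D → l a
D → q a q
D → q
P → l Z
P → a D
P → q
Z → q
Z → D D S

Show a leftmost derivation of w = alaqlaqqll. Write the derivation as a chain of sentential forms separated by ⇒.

S ⇒ PZl ⇒ aDZl ⇒ alaZl ⇒ alaDDSl ⇒ alaqDSl ⇒ alaqlaSl ⇒ alaqlaPZll ⇒ alaqlaqZll ⇒ alaqlaqqll

S ⇒ PZl   [S → P Z l]
PZl ⇒ aDZl   [P → a D]
aDZl ⇒ alaZl   [D → l a]
alaZl ⇒ alaDDSl   [Z → D D S]
alaDDSl ⇒ alaqDSl   [D → q]
alaqDSl ⇒ alaqlaSl   [D → l a]
alaqlaSl ⇒ alaqlaPZll   [S → P Z l]
alaqlaPZll ⇒ alaqlaqZll   [P → q]
alaqlaqZll ⇒ alaqlaqqll   [Z → q]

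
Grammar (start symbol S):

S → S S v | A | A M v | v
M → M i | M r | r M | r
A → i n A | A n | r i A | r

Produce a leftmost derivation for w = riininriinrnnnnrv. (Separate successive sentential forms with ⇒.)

S ⇒ AMv ⇒ AnMv ⇒ riAnMv ⇒ riAnnMv ⇒ riinAnnMv ⇒ riininAnnMv ⇒ riininAnnnMv ⇒ riininriAnnnMv ⇒ riininriAnnnnMv ⇒ riininriinAnnnnMv ⇒ riininriinrnnnnMv ⇒ riininriinrnnnnrv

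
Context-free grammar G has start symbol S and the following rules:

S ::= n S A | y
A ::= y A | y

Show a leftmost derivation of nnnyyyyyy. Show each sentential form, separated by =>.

S => nSA => nnSAA => nnnSAAA => nnnyAAA => nnnyyAA => nnnyyyAA => nnnyyyyAA => nnnyyyyyA => nnnyyyyyy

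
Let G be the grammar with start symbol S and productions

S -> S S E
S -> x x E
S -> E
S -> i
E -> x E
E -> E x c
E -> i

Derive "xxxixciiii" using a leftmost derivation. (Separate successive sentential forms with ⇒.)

S ⇒ SSE   [S -> S S E]
SSE ⇒ xxESE   [S -> x x E]
xxESE ⇒ xxxESE   [E -> x E]
xxxESE ⇒ xxxExcSE   [E -> E x c]
xxxExcSE ⇒ xxxixcSE   [E -> i]
xxxixcSE ⇒ xxxixcSSEE   [S -> S S E]
xxxixcSSEE ⇒ xxxixciSEE   [S -> i]
xxxixciSEE ⇒ xxxixciiEE   [S -> i]
xxxixciiEE ⇒ xxxixciiiE   [E -> i]
xxxixciiiE ⇒ xxxixciiii   [E -> i]

S ⇒ SSE ⇒ xxESE ⇒ xxxESE ⇒ xxxExcSE ⇒ xxxixcSE ⇒ xxxixcSSEE ⇒ xxxixciSEE ⇒ xxxixciiEE ⇒ xxxixciiiE ⇒ xxxixciiii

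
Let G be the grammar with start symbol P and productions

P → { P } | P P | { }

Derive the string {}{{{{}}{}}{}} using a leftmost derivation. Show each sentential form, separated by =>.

P => PP => {}P => {}{P} => {}{PP} => {}{{P}P} => {}{{PP}P} => {}{{{P}P}P} => {}{{{{}}P}P} => {}{{{{}}{}}P} => {}{{{{}}{}}{}}

P => PP   [P → P P]
PP => {}P   [P → { }]
{}P => {}{P}   [P → { P }]
{}{P} => {}{PP}   [P → P P]
{}{PP} => {}{{P}P}   [P → { P }]
{}{{P}P} => {}{{PP}P}   [P → P P]
{}{{PP}P} => {}{{{P}P}P}   [P → { P }]
{}{{{P}P}P} => {}{{{{}}P}P}   [P → { }]
{}{{{{}}P}P} => {}{{{{}}{}}P}   [P → { }]
{}{{{{}}{}}P} => {}{{{{}}{}}{}}   [P → { }]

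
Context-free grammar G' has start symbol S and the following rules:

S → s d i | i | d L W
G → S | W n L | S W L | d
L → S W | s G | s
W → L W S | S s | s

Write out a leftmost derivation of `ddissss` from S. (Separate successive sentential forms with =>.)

S=>dLW=>dSWW=>ddLWWW=>ddSWWWW=>ddiWWWW=>ddisWWW=>ddissWW=>ddisssW=>ddissss

S => dLW   [S → d L W]
dLW => dSWW   [L → S W]
dSWW => ddLWWW   [S → d L W]
ddLWWW => ddSWWWW   [L → S W]
ddSWWWW => ddiWWWW   [S → i]
ddiWWWW => ddisWWW   [W → s]
ddisWWW => ddissWW   [W → s]
ddissWW => ddisssW   [W → s]
ddisssW => ddissss   [W → s]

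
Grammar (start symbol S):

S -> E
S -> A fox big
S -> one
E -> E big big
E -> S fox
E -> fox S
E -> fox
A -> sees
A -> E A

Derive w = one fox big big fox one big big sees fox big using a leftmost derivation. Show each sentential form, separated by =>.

S => A fox big => E A fox big => E big big A fox big => S fox big big A fox big => one fox big big A fox big => one fox big big E A fox big => one fox big big E big big A fox big => one fox big big fox S big big A fox big => one fox big big fox one big big A fox big => one fox big big fox one big big sees fox big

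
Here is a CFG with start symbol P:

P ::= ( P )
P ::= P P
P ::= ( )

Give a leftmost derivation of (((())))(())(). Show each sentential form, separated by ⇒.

P ⇒ PP ⇒ PPP ⇒ (P)PP ⇒ ((P))PP ⇒ (((P)))PP ⇒ (((())))PP ⇒ (((())))(P)P ⇒ (((())))(())P ⇒ (((())))(())()

P ⇒ PP   [P ::= P P]
PP ⇒ PPP   [P ::= P P]
PPP ⇒ (P)PP   [P ::= ( P )]
(P)PP ⇒ ((P))PP   [P ::= ( P )]
((P))PP ⇒ (((P)))PP   [P ::= ( P )]
(((P)))PP ⇒ (((())))PP   [P ::= ( )]
(((())))PP ⇒ (((())))(P)P   [P ::= ( P )]
(((())))(P)P ⇒ (((())))(())P   [P ::= ( )]
(((())))(())P ⇒ (((())))(())()   [P ::= ( )]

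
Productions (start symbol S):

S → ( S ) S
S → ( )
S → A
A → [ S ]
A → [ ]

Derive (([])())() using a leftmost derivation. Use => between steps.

S => (S)S => ((S)S)S => ((A)S)S => (([])S)S => (([])())S => (([])())()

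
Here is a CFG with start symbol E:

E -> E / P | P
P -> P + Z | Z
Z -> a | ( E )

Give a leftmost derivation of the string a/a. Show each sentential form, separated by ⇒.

E⇒E/P⇒P/P⇒Z/P⇒a/P⇒a/Z⇒a/a

E ⇒ E/P   [E -> E / P]
E/P ⇒ P/P   [E -> P]
P/P ⇒ Z/P   [P -> Z]
Z/P ⇒ a/P   [Z -> a]
a/P ⇒ a/Z   [P -> Z]
a/Z ⇒ a/a   [Z -> a]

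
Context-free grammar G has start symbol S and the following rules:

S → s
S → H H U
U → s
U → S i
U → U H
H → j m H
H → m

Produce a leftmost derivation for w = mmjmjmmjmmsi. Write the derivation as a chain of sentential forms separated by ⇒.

S ⇒ HHU ⇒ mHU ⇒ mmU ⇒ mmSi ⇒ mmHHUi ⇒ mmjmHHUi ⇒ mmjmjmHHUi ⇒ mmjmjmmHUi ⇒ mmjmjmmjmHUi ⇒ mmjmjmmjmmUi ⇒ mmjmjmmjmmsi

S ⇒ HHU   [S → H H U]
HHU ⇒ mHU   [H → m]
mHU ⇒ mmU   [H → m]
mmU ⇒ mmSi   [U → S i]
mmSi ⇒ mmHHUi   [S → H H U]
mmHHUi ⇒ mmjmHHUi   [H → j m H]
mmjmHHUi ⇒ mmjmjmHHUi   [H → j m H]
mmjmjmHHUi ⇒ mmjmjmmHUi   [H → m]
mmjmjmmHUi ⇒ mmjmjmmjmHUi   [H → j m H]
mmjmjmmjmHUi ⇒ mmjmjmmjmmUi   [H → m]
mmjmjmmjmmUi ⇒ mmjmjmmjmmsi   [U → s]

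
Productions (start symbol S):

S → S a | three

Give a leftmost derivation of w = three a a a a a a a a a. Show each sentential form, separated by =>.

S => S a   [S → S a]
S a => S a a   [S → S a]
S a a => S a a a   [S → S a]
S a a a => S a a a a   [S → S a]
S a a a a => S a a a a a   [S → S a]
S a a a a a => S a a a a a a   [S → S a]
S a a a a a a => S a a a a a a a   [S → S a]
S a a a a a a a => S a a a a a a a a   [S → S a]
S a a a a a a a a => S a a a a a a a a a   [S → S a]
S a a a a a a a a a => three a a a a a a a a a   [S → three]

S => S a => S a a => S a a a => S a a a a => S a a a a a => S a a a a a a => S a a a a a a a => S a a a a a a a a => S a a a a a a a a a => three a a a a a a a a a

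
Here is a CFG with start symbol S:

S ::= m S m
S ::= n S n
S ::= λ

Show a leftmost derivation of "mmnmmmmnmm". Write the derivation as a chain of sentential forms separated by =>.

S => mSm   [S ::= m S m]
mSm => mmSmm   [S ::= m S m]
mmSmm => mmnSnmm   [S ::= n S n]
mmnSnmm => mmnmSmnmm   [S ::= m S m]
mmnmSmnmm => mmnmmSmmnmm   [S ::= m S m]
mmnmmSmmnmm => mmnmmmmnmm   [S ::= λ]

S=>mSm=>mmSmm=>mmnSnmm=>mmnmSmnmm=>mmnmmSmmnmm=>mmnmmmmnmm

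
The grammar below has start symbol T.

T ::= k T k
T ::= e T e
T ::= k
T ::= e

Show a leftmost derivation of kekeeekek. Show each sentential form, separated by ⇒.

T ⇒ kTk ⇒ keTek ⇒ kekTkek ⇒ kekeTekek ⇒ kekeeekek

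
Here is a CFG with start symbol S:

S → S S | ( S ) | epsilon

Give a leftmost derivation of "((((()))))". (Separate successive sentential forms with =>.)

S => (S)   [S → ( S )]
(S) => (SS)   [S → S S]
(SS) => ((S)S)   [S → ( S )]
((S)S) => ((SS)S)   [S → S S]
((SS)S) => (((S)S)S)   [S → ( S )]
(((S)S)S) => ((((S))S)S)   [S → ( S )]
((((S))S)S) => (((((S)))S)S)   [S → ( S )]
(((((S)))S)S) => ((((()))S)S)   [S → epsilon]
((((()))S)S) => ((((())))S)   [S → epsilon]
((((())))S) => ((((()))))   [S → epsilon]

S=>(S)=>(SS)=>((S)S)=>((SS)S)=>(((S)S)S)=>((((S))S)S)=>(((((S)))S)S)=>((((()))S)S)=>((((())))S)=>((((()))))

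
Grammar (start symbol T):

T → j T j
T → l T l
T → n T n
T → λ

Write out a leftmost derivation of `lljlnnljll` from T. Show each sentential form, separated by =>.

T => lTl => llTll => lljTjll => lljlTljll => lljlnTnljll => lljlnnljll

T => lTl   [T → l T l]
lTl => llTll   [T → l T l]
llTll => lljTjll   [T → j T j]
lljTjll => lljlTljll   [T → l T l]
lljlTljll => lljlnTnljll   [T → n T n]
lljlnTnljll => lljlnnljll   [T → λ]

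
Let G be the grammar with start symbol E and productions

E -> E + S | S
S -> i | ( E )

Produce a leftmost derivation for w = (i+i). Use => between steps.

E => S   [E -> S]
S => (E)   [S -> ( E )]
(E) => (E+S)   [E -> E + S]
(E+S) => (S+S)   [E -> S]
(S+S) => (i+S)   [S -> i]
(i+S) => (i+i)   [S -> i]

E => S => (E) => (E+S) => (S+S) => (i+S) => (i+i)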